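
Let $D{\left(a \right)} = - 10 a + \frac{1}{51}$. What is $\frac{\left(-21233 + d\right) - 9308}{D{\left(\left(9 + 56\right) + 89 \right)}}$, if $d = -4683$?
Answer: $\frac{1796424}{78539} \approx 22.873$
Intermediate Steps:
$D{\left(a \right)} = \frac{1}{51} - 10 a$ ($D{\left(a \right)} = - 10 a + \frac{1}{51} = \frac{1}{51} - 10 a$)
$\frac{\left(-21233 + d\right) - 9308}{D{\left(\left(9 + 56\right) + 89 \right)}} = \frac{\left(-21233 - 4683\right) - 9308}{\frac{1}{51} - 10 \left(\left(9 + 56\right) + 89\right)} = \frac{-25916 - 9308}{\frac{1}{51} - 10 \left(65 + 89\right)} = - \frac{35224}{\frac{1}{51} - 1540} = - \frac{35224}{- \frac{78539}{51}} = \left(-35224\right) \left(- \frac{51}{78539}\right) = \frac{1796424}{78539}$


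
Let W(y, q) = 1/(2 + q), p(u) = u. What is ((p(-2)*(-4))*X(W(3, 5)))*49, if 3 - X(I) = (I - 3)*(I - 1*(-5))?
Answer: 6936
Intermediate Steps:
X(I) = 3 - (-3 + I)*(5 + I) (X(I) = 3 - (I - 3)*(I - 1*(-5)) = 3 - (-3 + I)*(I + 5) = 3 - (-3 + I)*(5 + I))
((p(-2)*(-4))*X(W(3, 5)))*49 = ((-2*(-4))*(18 - (1/(2 + 5))² - 2/(2 + 5)))*49 = (8*(18 - (1/7)² - 2/7))*49 = (8*(18 - (⅐)² - 2*⅐))*49 = (8*(18 - 1*1/49 - 2/7))*49 = (8*(18 - 1/49 - 2/7))*49 = (8*(867/49))*49 = (6936/49)*49 = 6936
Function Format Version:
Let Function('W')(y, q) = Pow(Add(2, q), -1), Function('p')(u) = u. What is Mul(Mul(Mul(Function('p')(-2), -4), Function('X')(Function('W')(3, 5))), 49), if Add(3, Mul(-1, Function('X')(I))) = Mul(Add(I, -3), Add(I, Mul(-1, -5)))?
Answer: 6936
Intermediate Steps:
Function('X')(I) = Add(3, Mul(-1, Add(-3, I), Add(5, I))) (Function('X')(I) = Add(3, Mul(-1, Mul(Add(I, -3), Add(I, Mul(-1, -5))))) = Add(3, Mul(-1, Mul(Add(-3, I), Add(I, 5)))) = Add(3, Mul(-1, Mul(Add(-3, I), Add(5, I)))) = Add(3, Mul(-1, Add(-3, I), Add(5, I))))
Mul(Mul(Mul(Function('p')(-2), -4), Function('X')(Function('W')(3, 5))), 49) = Mul(Mul(Mul(-2, -4), Add(18, Mul(-1, Pow(Pow(Add(2, 5), -1), 2)), Mul(-2, Pow(Add(2, 5), -1)))), 49) = Mul(Mul(8, Add(18, Mul(-1, Pow(Pow(7, -1), 2)), Mul(-2, Pow(7, -1)))), 49) = Mul(Mul(8, Add(18, Mul(-1, Pow(Rational(1, 7), 2)), Mul(-2, Rational(1, 7)))), 49) = Mul(Mul(8, Add(18, Mul(-1, Rational(1, 49)), Rational(-2, 7))), 49) = Mul(Mul(8, Add(18, Rational(-1, 49), Rational(-2, 7))), 49) = Mul(Mul(8, Rational(867, 49)), 49) = Mul(Rational(6936, 49), 49) = 6936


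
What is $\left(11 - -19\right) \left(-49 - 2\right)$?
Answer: $-1530$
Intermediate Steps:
$\left(11 - -19\right) \left(-49 - 2\right) = \left(11 + 19\right) \left(-51\right) = 30 \left(-51\right) = -1530$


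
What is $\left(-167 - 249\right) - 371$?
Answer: $-787$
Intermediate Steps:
$\left(-167 - 249\right) - 371 = -416 - 371 = -787$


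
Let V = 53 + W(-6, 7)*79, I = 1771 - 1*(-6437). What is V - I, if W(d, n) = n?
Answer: -7602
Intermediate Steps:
I = 8208 (I = 1771 + 6437 = 8208)
V = 606 (V = 53 + 7*79 = 53 + 553 = 606)
V - I = 606 - 1*8208 = 606 - 8208 = -7602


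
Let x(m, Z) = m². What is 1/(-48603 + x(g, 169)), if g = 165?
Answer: -1/21378 ≈ -4.6777e-5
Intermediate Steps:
1/(-48603 + x(g, 169)) = 1/(-48603 + 165²) = 1/(-48603 + 27225) = 1/(-21378) = -1/21378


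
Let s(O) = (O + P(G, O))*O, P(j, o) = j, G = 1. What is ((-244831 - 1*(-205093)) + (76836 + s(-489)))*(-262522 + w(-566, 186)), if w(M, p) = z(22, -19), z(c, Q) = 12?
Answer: -72381882300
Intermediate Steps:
s(O) = O*(1 + O) (s(O) = (O + 1)*O = (1 + O)*O = O*(1 + O))
w(M, p) = 12
((-244831 - 1*(-205093)) + (76836 + s(-489)))*(-262522 + w(-566, 186)) = ((-244831 - 1*(-205093)) + (76836 - 489*(1 - 489)))*(-262522 + 12) = ((-244831 + 205093) + (76836 - 489*(-488)))*(-262510) = (-39738 + (76836 + 238632))*(-262510) = (-39738 + 315468)*(-262510) = 275730*(-262510) = -72381882300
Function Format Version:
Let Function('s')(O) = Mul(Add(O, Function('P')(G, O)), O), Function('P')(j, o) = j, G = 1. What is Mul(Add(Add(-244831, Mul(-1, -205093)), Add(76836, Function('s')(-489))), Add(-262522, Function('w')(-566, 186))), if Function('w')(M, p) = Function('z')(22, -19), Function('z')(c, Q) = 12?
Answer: -72381882300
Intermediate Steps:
Function('s')(O) = Mul(O, Add(1, O)) (Function('s')(O) = Mul(Add(O, 1), O) = Mul(Add(1, O), O) = Mul(O, Add(1, O)))
Function('w')(M, p) = 12
Mul(Add(Add(-244831, Mul(-1, -205093)), Add(76836, Function('s')(-489))), Add(-262522, Function('w')(-566, 186))) = Mul(Add(Add(-244831, Mul(-1, -205093)), Add(76836, Mul(-489, Add(1, -489)))), Add(-262522, 12)) = Mul(Add(Add(-244831, 205093), Add(76836, Mul(-489, -488))), -262510) = Mul(Add(-39738, Add(76836, 238632)), -262510) = Mul(Add(-39738, 315468), -262510) = Mul(275730, -262510) = -72381882300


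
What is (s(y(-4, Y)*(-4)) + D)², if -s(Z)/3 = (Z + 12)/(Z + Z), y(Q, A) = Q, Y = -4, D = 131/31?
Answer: 157609/61504 ≈ 2.5626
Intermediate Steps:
D = 131/31 (D = 131*(1/31) = 131/31 ≈ 4.2258)
s(Z) = -3*(12 + Z)/(2*Z) (s(Z) = -3*(Z + 12)/(Z + Z) = -3*(12 + Z)/(2*Z))
(s(y(-4, Y)*(-4)) + D)² = ((-3/2 - 18/((-4*(-4)))) + 131/31)² = ((-3/2 - 18/16) + 131/31)² = ((-3/2 - 18*1/16) + 131/31)² = ((-3/2 - 9/8) + 131/31)² = (-21/8 + 131/31)² = (397/248)² = 157609/61504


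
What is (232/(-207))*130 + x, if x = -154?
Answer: -62038/207 ≈ -299.70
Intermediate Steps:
(232/(-207))*130 + x = (232/(-207))*130 - 154 = (232*(-1/207))*130 - 154 = -232/207*130 - 154 = -30160/207 - 154 = -62038/207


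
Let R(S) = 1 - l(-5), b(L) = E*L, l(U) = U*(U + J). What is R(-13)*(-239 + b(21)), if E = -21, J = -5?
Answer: 33320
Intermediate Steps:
l(U) = U*(-5 + U) (l(U) = U*(U - 5) = U*(-5 + U))
b(L) = -21*L
R(S) = -49 (R(S) = 1 - (-5)*(-5 - 5) = 1 - (-5)*(-10) = 1 - 1*50 = 1 - 50 = -49)
R(-13)*(-239 + b(21)) = -49*(-239 - 21*21) = -49*(-239 - 441) = -49*(-680) = 33320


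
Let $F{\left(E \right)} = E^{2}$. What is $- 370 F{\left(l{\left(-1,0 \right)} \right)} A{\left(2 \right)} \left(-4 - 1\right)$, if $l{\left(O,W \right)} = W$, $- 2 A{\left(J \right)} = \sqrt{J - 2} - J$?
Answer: $0$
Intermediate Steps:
$A{\left(J \right)} = \frac{J}{2} - \frac{\sqrt{-2 + J}}{2}$ ($A{\left(J \right)} = - \frac{\sqrt{J - 2} - J}{2} = - \frac{\sqrt{-2 + J} - J}{2} = \frac{J}{2} - \frac{\sqrt{-2 + J}}{2}$)
$- 370 F{\left(l{\left(-1,0 \right)} \right)} A{\left(2 \right)} \left(-4 - 1\right) = - 370 \cdot 0^{2} \left(\frac{1}{2} \cdot 2 - \frac{\sqrt{-2 + 2}}{2}\right) \left(-4 - 1\right) = \left(-370\right) 0 \left(1 - \frac{\sqrt{0}}{2}\right) \left(-5\right) = 0 \left(1 - 0\right) \left(-5\right) = 0 \left(1 + 0\right) \left(-5\right) = 0 \cdot 1 \left(-5\right) = 0 \left(-5\right) = 0$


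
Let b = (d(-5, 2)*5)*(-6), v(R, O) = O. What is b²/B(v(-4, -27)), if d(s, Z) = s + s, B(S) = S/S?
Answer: 90000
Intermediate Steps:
B(S) = 1
d(s, Z) = 2*s
b = 300 (b = ((2*(-5))*5)*(-6) = -10*5*(-6) = -50*(-6) = 300)
b²/B(v(-4, -27)) = 300²/1 = 90000*1 = 90000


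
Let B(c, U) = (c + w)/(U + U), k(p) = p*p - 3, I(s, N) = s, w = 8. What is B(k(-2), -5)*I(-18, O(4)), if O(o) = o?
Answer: 81/5 ≈ 16.200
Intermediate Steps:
k(p) = -3 + p² (k(p) = p² - 3 = -3 + p²)
B(c, U) = (8 + c)/(2*U) (B(c, U) = (c + 8)/(U + U) = (8 + c)/((2*U)) = (8 + c)*(1/(2*U)) = (8 + c)/(2*U))
B(k(-2), -5)*I(-18, O(4)) = ((½)*(8 + (-3 + (-2)²))/(-5))*(-18) = ((½)*(-⅕)*(8 + (-3 + 4)))*(-18) = ((½)*(-⅕)*(8 + 1))*(-18) = ((½)*(-⅕)*9)*(-18) = -9/10*(-18) = 81/5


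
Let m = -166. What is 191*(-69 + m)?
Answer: -44885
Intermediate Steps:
191*(-69 + m) = 191*(-69 - 166) = 191*(-235) = -44885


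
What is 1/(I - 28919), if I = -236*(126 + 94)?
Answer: -1/80839 ≈ -1.2370e-5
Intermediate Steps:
I = -51920 (I = -236*220 = -51920)
1/(I - 28919) = 1/(-51920 - 28919) = 1/(-80839) = -1/80839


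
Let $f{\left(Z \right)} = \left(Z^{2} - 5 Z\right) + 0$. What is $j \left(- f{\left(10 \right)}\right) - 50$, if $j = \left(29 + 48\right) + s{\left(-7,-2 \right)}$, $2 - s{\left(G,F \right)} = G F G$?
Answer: $-8900$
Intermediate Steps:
$s{\left(G,F \right)} = 2 - F G^{2}$ ($s{\left(G,F \right)} = 2 - G F G = 2 - F G G = 2 - F G^{2}$)
$f{\left(Z \right)} = Z^{2} - 5 Z$
$j = 177$ ($j = \left(29 + 48\right) - \left(-2 - 2 \left(-7\right)^{2}\right) = 77 - \left(-2 - 98\right) = 77 + \left(2 + 98\right) = 77 + 100 = 177$)
$j \left(- f{\left(10 \right)}\right) - 50 = 177 \left(- 10 \left(-5 + 10\right)\right) - 50 = 177 \left(- 10 \cdot 5\right) - 50 = 177 \left(\left(-1\right) 50\right) - 50 = 177 \left(-50\right) - 50 = -8850 - 50 = -8900$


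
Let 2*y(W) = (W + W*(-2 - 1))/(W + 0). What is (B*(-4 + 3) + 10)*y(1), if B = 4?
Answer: -6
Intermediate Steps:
y(W) = -1 (y(W) = ((W + W*(-2 - 1))/(W + 0))/2 = ((W + W*(-3))/W)/2 = ((W - 3*W)/W)/2 = ((-2*W)/W)/2 = (1/2)*(-2) = -1)
(B*(-4 + 3) + 10)*y(1) = (4*(-4 + 3) + 10)*(-1) = (4*(-1) + 10)*(-1) = (-4 + 10)*(-1) = 6*(-1) = -6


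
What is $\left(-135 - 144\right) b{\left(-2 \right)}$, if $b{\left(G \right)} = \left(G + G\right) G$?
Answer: $-2232$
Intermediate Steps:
$b{\left(G \right)} = 2 G^{2}$ ($b{\left(G \right)} = 2 G G = 2 G^{2}$)
$\left(-135 - 144\right) b{\left(-2 \right)} = \left(-135 - 144\right) 2 \left(-2\right)^{2} = - 279 \cdot 2 \cdot 4 = \left(-279\right) 8 = -2232$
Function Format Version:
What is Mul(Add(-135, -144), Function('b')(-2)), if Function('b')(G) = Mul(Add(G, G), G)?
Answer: -2232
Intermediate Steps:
Function('b')(G) = Mul(2, Pow(G, 2)) (Function('b')(G) = Mul(Mul(2, G), G) = Mul(2, Pow(G, 2)))
Mul(Add(-135, -144), Function('b')(-2)) = Mul(Add(-135, -144), Mul(2, Pow(-2, 2))) = Mul(-279, Mul(2, 4)) = Mul(-279, 8) = -2232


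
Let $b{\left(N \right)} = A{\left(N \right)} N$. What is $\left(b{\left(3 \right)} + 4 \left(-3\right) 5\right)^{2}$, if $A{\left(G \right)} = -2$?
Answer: $4356$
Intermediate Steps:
$b{\left(N \right)} = - 2 N$
$\left(b{\left(3 \right)} + 4 \left(-3\right) 5\right)^{2} = \left(\left(-2\right) 3 + 4 \left(-3\right) 5\right)^{2} = \left(-6 - 60\right)^{2} = \left(-66\right)^{2} = 4356$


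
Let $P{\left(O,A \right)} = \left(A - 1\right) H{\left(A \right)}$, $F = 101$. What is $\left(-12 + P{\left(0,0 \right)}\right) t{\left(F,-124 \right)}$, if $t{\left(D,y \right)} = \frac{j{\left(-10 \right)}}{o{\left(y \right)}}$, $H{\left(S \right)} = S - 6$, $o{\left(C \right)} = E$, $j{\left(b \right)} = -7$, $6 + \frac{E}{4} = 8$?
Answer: $\frac{21}{4} \approx 5.25$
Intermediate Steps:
$E = 8$ ($E = -24 + 4 \cdot 8 = -24 + 32 = 8$)
$o{\left(C \right)} = 8$
$H{\left(S \right)} = -6 + S$ ($H{\left(S \right)} = S - 6 = -6 + S$)
$t{\left(D,y \right)} = - \frac{7}{8}$
$P{\left(O,A \right)} = \left(-1 + A\right) \left(-6 + A\right)$ ($P{\left(O,A \right)} = \left(A - 1\right) \left(-6 + A\right) = \left(-1 + A\right) \left(-6 + A\right)$)
$\left(-12 + P{\left(0,0 \right)}\right) t{\left(F,-124 \right)} = \left(-12 + \left(-1 + 0\right) \left(-6 + 0\right)\right) \left(- \frac{7}{8}\right) = \left(-12 - -6\right) \left(- \frac{7}{8}\right) = \left(-12 + 6\right) \left(- \frac{7}{8}\right) = \left(-6\right) \left(- \frac{7}{8}\right) = \frac{21}{4}$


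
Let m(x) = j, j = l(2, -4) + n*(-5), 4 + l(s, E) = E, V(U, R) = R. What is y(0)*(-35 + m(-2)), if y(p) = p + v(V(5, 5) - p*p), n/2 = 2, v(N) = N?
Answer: -315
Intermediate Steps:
n = 4 (n = 2*2 = 4)
l(s, E) = -4 + E
y(p) = 5 + p - p**2 (y(p) = p + (5 - p*p) = p + (5 - p**2) = 5 + p - p**2)
j = -28 (j = (-4 - 4) + 4*(-5) = -8 - 20 = -28)
m(x) = -28
y(0)*(-35 + m(-2)) = (5 + 0 - 1*0**2)*(-35 - 28) = (5 + 0 - 1*0)*(-63) = (5 + 0 + 0)*(-63) = 5*(-63) = -315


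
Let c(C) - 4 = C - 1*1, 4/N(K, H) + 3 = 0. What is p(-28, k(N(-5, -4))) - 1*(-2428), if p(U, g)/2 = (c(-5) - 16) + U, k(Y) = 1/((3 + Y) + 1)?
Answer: 2336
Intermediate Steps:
N(K, H) = -4/3 (N(K, H) = 4/(-3 + 0) = 4/(-3) = 4*(-⅓) = -4/3)
c(C) = 3 + C (c(C) = 4 + (C - 1*1) = 4 + (C - 1) = 4 + (-1 + C) = 3 + C)
k(Y) = 1/(4 + Y)
p(U, g) = -36 + 2*U (p(U, g) = 2*(((3 - 5) - 16) + U) = 2*((-2 - 16) + U) = 2*(-18 + U) = -36 + 2*U)
p(-28, k(N(-5, -4))) - 1*(-2428) = (-36 + 2*(-28)) - 1*(-2428) = (-36 - 56) + 2428 = -92 + 2428 = 2336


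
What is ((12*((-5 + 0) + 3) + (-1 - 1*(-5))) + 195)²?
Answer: 30625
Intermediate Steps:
((12*((-5 + 0) + 3) + (-1 - 1*(-5))) + 195)² = ((12*(-5 + 3) + (-1 + 5)) + 195)² = ((12*(-2) + 4) + 195)² = ((-24 + 4) + 195)² = (-20 + 195)² = 175² = 30625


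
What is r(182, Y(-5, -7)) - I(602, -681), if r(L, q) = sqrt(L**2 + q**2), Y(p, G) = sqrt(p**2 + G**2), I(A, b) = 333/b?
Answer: 111/227 + sqrt(33198) ≈ 182.69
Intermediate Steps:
Y(p, G) = sqrt(G**2 + p**2)
r(182, Y(-5, -7)) - I(602, -681) = sqrt(182**2 + (sqrt((-7)**2 + (-5)**2))**2) - 333/(-681) = sqrt(33124 + (sqrt(49 + 25))**2) - 333*(-1)/681 = sqrt(33124 + (sqrt(74))**2) - 1*(-111/227) = sqrt(33124 + 74) + 111/227 = sqrt(33198) + 111/227 = 111/227 + sqrt(33198)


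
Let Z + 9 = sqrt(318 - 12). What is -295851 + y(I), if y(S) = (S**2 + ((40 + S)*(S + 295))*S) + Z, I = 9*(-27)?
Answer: 2328297 + 3*sqrt(34) ≈ 2.3283e+6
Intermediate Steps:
I = -243
Z = -9 + 3*sqrt(34) (Z = -9 + sqrt(318 - 12) = -9 + sqrt(306) = -9 + 3*sqrt(34) ≈ 8.4929)
y(S) = -9 + S**2 + 3*sqrt(34) + S*(40 + S)*(295 + S) (y(S) = (S**2 + ((40 + S)*(S + 295))*S) + (-9 + 3*sqrt(34)) = (S**2 + ((40 + S)*(295 + S))*S) + (-9 + 3*sqrt(34)) = (S**2 + S*(40 + S)*(295 + S)) + (-9 + 3*sqrt(34)) = -9 + S**2 + 3*sqrt(34) + S*(40 + S)*(295 + S))
-295851 + y(I) = -295851 + (-9 + (-243)**3 + 3*sqrt(34) + 336*(-243)**2 + 11800*(-243)) = -295851 + (-9 - 14348907 + 3*sqrt(34) + 336*59049 - 2867400) = -295851 + (-9 - 14348907 + 3*sqrt(34) + 19840464 - 2867400) = -295851 + (2624148 + 3*sqrt(34)) = 2328297 + 3*sqrt(34)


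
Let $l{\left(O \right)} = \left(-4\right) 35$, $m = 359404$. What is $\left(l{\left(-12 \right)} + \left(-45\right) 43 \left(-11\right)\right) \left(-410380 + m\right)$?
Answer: $-1077887520$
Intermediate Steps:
$l{\left(O \right)} = -140$
$\left(l{\left(-12 \right)} + \left(-45\right) 43 \left(-11\right)\right) \left(-410380 + m\right) = \left(-140 + \left(-45\right) 43 \left(-11\right)\right) \left(-410380 + 359404\right) = \left(-140 - -21285\right) \left(-50976\right) = \left(-140 + 21285\right) \left(-50976\right) = 21145 \left(-50976\right) = -1077887520$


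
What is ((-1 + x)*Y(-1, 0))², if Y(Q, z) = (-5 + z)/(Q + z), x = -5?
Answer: 900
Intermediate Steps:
Y(Q, z) = (-5 + z)/(Q + z)
((-1 + x)*Y(-1, 0))² = ((-1 - 5)*((-5 + 0)/(-1 + 0)))² = (-6*(-5)/(-1))² = (-(-6)*(-5))² = (-6*5)² = (-30)² = 900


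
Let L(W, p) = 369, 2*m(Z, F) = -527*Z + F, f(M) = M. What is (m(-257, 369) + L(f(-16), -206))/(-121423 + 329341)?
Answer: 68273/207918 ≈ 0.32836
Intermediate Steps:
m(Z, F) = F/2 - 527*Z/2 (m(Z, F) = (-527*Z + F)/2 = (F - 527*Z)/2 = F/2 - 527*Z/2)
(m(-257, 369) + L(f(-16), -206))/(-121423 + 329341) = (((1/2)*369 - 527/2*(-257)) + 369)/(-121423 + 329341) = ((369/2 + 135439/2) + 369)/207918 = (67904 + 369)*(1/207918) = 68273*(1/207918) = 68273/207918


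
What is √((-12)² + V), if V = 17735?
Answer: √17879 ≈ 133.71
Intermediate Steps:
√((-12)² + V) = √((-12)² + 17735) = √(144 + 17735) = √17879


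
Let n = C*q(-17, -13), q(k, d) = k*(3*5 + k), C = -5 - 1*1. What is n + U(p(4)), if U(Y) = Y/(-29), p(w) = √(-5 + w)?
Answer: -204 - I/29 ≈ -204.0 - 0.034483*I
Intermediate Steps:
C = -6 (C = -5 - 1 = -6)
U(Y) = -Y/29 (U(Y) = Y*(-1/29) = -Y/29)
q(k, d) = k*(15 + k)
n = -204 (n = -(-102)*(15 - 17) = -(-102)*(-2) = -6*34 = -204)
n + U(p(4)) = -204 - √(-5 + 4)/29 = -204 - I/29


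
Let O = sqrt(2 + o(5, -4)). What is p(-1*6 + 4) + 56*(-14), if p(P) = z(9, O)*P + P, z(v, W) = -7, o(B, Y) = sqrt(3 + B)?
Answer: -772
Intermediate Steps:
O = sqrt(2 + 2*sqrt(2)) (O = sqrt(2 + sqrt(3 + 5)) = sqrt(2 + sqrt(8)) = sqrt(2 + 2*sqrt(2)) ≈ 2.1974)
p(P) = -6*P (p(P) = -7*P + P = -6*P)
p(-1*6 + 4) + 56*(-14) = -6*(-1*6 + 4) + 56*(-14) = -6*(-6 + 4) - 784 = -6*(-2) - 784 = 12 - 784 = -772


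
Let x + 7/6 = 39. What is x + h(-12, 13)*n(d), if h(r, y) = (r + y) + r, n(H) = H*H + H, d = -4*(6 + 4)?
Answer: -102733/6 ≈ -17122.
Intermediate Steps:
x = 227/6 (x = -7/6 + 39 = 227/6 ≈ 37.833)
d = -40 (d = -4*10 = -40)
n(H) = H + H² (n(H) = H² + H = H + H²)
h(r, y) = y + 2*r
x + h(-12, 13)*n(d) = 227/6 + (13 + 2*(-12))*(-40*(1 - 40)) = 227/6 + (13 - 24)*(-40*(-39)) = 227/6 - 11*1560 = 227/6 - 17160 = -102733/6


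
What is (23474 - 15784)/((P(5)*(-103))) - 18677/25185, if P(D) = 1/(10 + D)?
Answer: -2907013481/2594055 ≈ -1120.6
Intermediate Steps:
(23474 - 15784)/((P(5)*(-103))) - 18677/25185 = (23474 - 15784)/((-103/(10 + 5))) - 18677/25185 = 7690/((-103/15)) - 18677*1/25185 = 7690/(((1/15)*(-103))) - 18677/25185 = 7690/(-103/15) - 18677/25185 = 7690*(-15/103) - 18677/25185 = -115350/103 - 18677/25185 = -2907013481/2594055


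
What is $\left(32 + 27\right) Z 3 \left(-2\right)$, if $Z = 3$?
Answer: $-1062$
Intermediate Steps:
$\left(32 + 27\right) Z 3 \left(-2\right) = \left(32 + 27\right) 3 \cdot 3 \left(-2\right) = 59 \cdot 9 \left(-2\right) = 59 \left(-18\right) = -1062$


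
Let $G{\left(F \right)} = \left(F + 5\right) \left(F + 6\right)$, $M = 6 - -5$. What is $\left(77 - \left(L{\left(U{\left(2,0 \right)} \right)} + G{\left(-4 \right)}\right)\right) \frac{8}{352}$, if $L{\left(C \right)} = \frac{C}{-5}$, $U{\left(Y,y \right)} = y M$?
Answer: $\frac{75}{44} \approx 1.7045$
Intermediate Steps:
$M = 11$ ($M = 6 + 5 = 11$)
$U{\left(Y,y \right)} = 11 y$ ($U{\left(Y,y \right)} = y 11 = 11 y$)
$G{\left(F \right)} = \left(5 + F\right) \left(6 + F\right)$
$L{\left(C \right)} = - \frac{C}{5}$ ($L{\left(C \right)} = C \left(- \frac{1}{5}\right) = - \frac{C}{5}$)
$\left(77 - \left(L{\left(U{\left(2,0 \right)} \right)} + G{\left(-4 \right)}\right)\right) \frac{8}{352} = \left(77 - \left(- \frac{11 \cdot 0}{5} + \left(30 + \left(-4\right)^{2} + 11 \left(-4\right)\right)\right)\right) \frac{8}{352} = \left(77 - \left(\left(- \frac{1}{5}\right) 0 + \left(30 + 16 - 44\right)\right)\right) 8 \cdot \frac{1}{352} = \left(77 - \left(0 + 2\right)\right) \frac{1}{44} = \left(77 - 2\right) \frac{1}{44} = 75 \cdot \frac{1}{44} = \frac{75}{44}$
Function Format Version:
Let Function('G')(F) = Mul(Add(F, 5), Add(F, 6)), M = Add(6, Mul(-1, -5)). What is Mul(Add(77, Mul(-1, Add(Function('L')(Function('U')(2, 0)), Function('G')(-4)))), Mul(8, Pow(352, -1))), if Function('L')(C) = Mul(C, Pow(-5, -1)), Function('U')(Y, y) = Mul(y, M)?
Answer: Rational(75, 44) ≈ 1.7045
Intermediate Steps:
M = 11 (M = Add(6, 5) = 11)
Function('U')(Y, y) = Mul(11, y) (Function('U')(Y, y) = Mul(y, 11) = Mul(11, y))
Function('G')(F) = Mul(Add(5, F), Add(6, F))
Function('L')(C) = Mul(Rational(-1, 5), C) (Function('L')(C) = Mul(C, Rational(-1, 5)) = Mul(Rational(-1, 5), C))
Mul(Add(77, Mul(-1, Add(Function('L')(Function('U')(2, 0)), Function('G')(-4)))), Mul(8, Pow(352, -1))) = Mul(Add(77, Mul(-1, Add(Mul(Rational(-1, 5), Mul(11, 0)), Add(30, Pow(-4, 2), Mul(11, -4))))), Mul(8, Pow(352, -1))) = Mul(Add(77, Mul(-1, Add(Mul(Rational(-1, 5), 0), Add(30, 16, -44)))), Mul(8, Rational(1, 352))) = Mul(Add(77, Mul(-1, Add(0, 2))), Rational(1, 44)) = Mul(Add(77, Mul(-1, 2)), Rational(1, 44)) = Mul(Add(77, -2), Rational(1, 44)) = Mul(75, Rational(1, 44)) = Rational(75, 44)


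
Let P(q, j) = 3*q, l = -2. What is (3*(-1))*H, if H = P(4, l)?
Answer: -36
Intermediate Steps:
H = 12 (H = 3*4 = 12)
(3*(-1))*H = (3*(-1))*12 = -3*12 = -36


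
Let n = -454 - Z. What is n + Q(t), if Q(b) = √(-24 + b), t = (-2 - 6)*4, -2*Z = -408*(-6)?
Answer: 770 + 2*I*√14 ≈ 770.0 + 7.4833*I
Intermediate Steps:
Z = -1224 (Z = -(-204)*(-6) = -½*2448 = -1224)
t = -32 (t = -8*4 = -32)
n = 770 (n = -454 - 1*(-1224) = -454 + 1224 = 770)
n + Q(t) = 770 + √(-24 - 32) = 770 + √(-56) = 770 + 2*I*√14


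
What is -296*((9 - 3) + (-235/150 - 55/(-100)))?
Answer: -22126/15 ≈ -1475.1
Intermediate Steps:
-296*((9 - 3) + (-235/150 - 55/(-100))) = -296*(6 + (-235*1/150 - 55*(-1/100))) = -296*(6 + (-47/30 + 11/20)) = -296*(6 - 61/60) = -296*299/60 = -22126/15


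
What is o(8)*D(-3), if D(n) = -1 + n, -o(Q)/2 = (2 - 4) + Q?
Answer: 48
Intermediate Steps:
o(Q) = 4 - 2*Q (o(Q) = -2*((2 - 4) + Q) = -2*(-2 + Q) = 4 - 2*Q)
o(8)*D(-3) = (4 - 2*8)*(-1 - 3) = (4 - 16)*(-4) = -12*(-4) = 48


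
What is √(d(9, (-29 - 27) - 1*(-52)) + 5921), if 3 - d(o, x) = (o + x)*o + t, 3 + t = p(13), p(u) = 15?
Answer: √5867 ≈ 76.596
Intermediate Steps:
t = 12 (t = -3 + 15 = 12)
d(o, x) = -9 - o*(o + x) (d(o, x) = 3 - ((o + x)*o + 12) = 3 - (o*(o + x) + 12) = 3 - (12 + o*(o + x)) = 3 + (-12 - o*(o + x)) = -9 - o*(o + x))
√(d(9, (-29 - 27) - 1*(-52)) + 5921) = √((-9 - 1*9² - 1*9*((-29 - 27) - 1*(-52))) + 5921) = √((-9 - 1*81 - 1*9*(-56 + 52)) + 5921) = √((-9 - 81 - 1*9*(-4)) + 5921) = √((-9 - 81 + 36) + 5921) = √(-54 + 5921) = √5867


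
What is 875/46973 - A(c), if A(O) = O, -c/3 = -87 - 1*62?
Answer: -20996056/46973 ≈ -446.98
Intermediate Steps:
c = 447 (c = -3*(-87 - 1*62) = -3*(-87 - 62) = -3*(-149) = 447)
875/46973 - A(c) = 875/46973 - 1*447 = 875*(1/46973) - 447 = 875/46973 - 447 = -20996056/46973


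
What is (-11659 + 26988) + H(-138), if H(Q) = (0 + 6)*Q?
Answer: 14501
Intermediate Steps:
H(Q) = 6*Q
(-11659 + 26988) + H(-138) = (-11659 + 26988) + 6*(-138) = 15329 - 828 = 14501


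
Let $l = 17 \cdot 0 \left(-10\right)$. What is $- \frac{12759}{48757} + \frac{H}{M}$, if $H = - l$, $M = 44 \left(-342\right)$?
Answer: $- \frac{12759}{48757} \approx -0.26169$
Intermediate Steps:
$l = 0$ ($l = 0 \left(-10\right) = 0$)
$M = -15048$
$H = 0$ ($H = \left(-1\right) 0 = 0$)
$- \frac{12759}{48757} + \frac{H}{M} = - \frac{12759}{48757} + \frac{0}{-15048} = \left(-12759\right) \frac{1}{48757} + 0 \left(- \frac{1}{15048}\right) = - \frac{12759}{48757} + 0 = - \frac{12759}{48757}$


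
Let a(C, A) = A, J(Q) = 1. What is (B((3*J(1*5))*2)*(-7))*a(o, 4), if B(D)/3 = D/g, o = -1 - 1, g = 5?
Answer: -504/5 ≈ -100.80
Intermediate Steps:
o = -2
B(D) = 3*D/5 (B(D) = 3*(D/5) = 3*D/5)
(B((3*J(1*5))*2)*(-7))*a(o, 4) = ((3*((3*1)*2)/5)*(-7))*4 = ((3*(3*2)/5)*(-7))*4 = (((⅗)*6)*(-7))*4 = ((18/5)*(-7))*4 = -126/5*4 = -504/5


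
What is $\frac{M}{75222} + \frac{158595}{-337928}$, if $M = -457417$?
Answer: $- \frac{83251922533}{12709810008} \approx -6.5502$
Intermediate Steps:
$\frac{M}{75222} + \frac{158595}{-337928} = - \frac{457417}{75222} + \frac{158595}{-337928} = \left(-457417\right) \frac{1}{75222} + 158595 \left(- \frac{1}{337928}\right) = - \frac{457417}{75222} - \frac{158595}{337928} = - \frac{83251922533}{12709810008}$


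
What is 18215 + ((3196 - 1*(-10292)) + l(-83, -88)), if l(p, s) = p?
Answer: 31620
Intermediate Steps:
18215 + ((3196 - 1*(-10292)) + l(-83, -88)) = 18215 + ((3196 - 1*(-10292)) - 83) = 18215 + ((3196 + 10292) - 83) = 18215 + (13488 - 83) = 18215 + 13405 = 31620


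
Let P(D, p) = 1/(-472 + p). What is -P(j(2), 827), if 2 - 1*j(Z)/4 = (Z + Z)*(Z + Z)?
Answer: -1/355 ≈ -0.0028169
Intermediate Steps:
j(Z) = 8 - 16*Z² (j(Z) = 8 - 4*(Z + Z)*(Z + Z) = 8 - 4*2*Z*2*Z = 8 - 16*Z²)
-P(j(2), 827) = -1/(-472 + 827) = -1/355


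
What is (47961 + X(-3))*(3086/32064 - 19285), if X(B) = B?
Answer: -2471240386961/2672 ≈ -9.2487e+8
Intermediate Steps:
(47961 + X(-3))*(3086/32064 - 19285) = (47961 - 3)*(3086/32064 - 19285) = 47958*(3086*(1/32064) - 19285) = 47958*(1543/16032 - 19285) = 47958*(-309175577/16032) = -2471240386961/2672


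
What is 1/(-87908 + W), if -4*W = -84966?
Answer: -2/133333 ≈ -1.5000e-5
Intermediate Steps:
W = 42483/2 (W = -¼*(-84966) = 42483/2 ≈ 21242.)
1/(-87908 + W) = 1/(-87908 + 42483/2) = 1/(-133333/2) = -2/133333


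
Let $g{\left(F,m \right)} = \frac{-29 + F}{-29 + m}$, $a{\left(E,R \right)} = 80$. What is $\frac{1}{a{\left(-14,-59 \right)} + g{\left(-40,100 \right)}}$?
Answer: $\frac{71}{5611} \approx 0.012654$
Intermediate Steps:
$g{\left(F,m \right)} = \frac{-29 + F}{-29 + m}$
$\frac{1}{a{\left(-14,-59 \right)} + g{\left(-40,100 \right)}} = \frac{1}{80 + \frac{-29 - 40}{-29 + 100}} = \frac{1}{80 + \frac{1}{71} \left(-69\right)} = \frac{1}{80 - \frac{69}{71}} = \frac{1}{\frac{5611}{71}} = \frac{71}{5611}$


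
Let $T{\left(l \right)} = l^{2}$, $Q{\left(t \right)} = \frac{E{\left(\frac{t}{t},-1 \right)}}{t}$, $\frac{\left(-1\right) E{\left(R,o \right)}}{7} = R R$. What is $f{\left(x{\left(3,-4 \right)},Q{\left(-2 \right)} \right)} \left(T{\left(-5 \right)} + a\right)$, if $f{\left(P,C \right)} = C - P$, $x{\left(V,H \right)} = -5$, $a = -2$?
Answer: $\frac{391}{2} \approx 195.5$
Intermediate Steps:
$E{\left(R,o \right)} = - 7 R^{2}$ ($E{\left(R,o \right)} = - 7 R R = - 7 R^{2}$)
$Q{\left(t \right)} = - \frac{7}{t}$ ($Q{\left(t \right)} = \frac{\left(-7\right) \left(\frac{t}{t}\right)^{2}}{t} = \frac{\left(-7\right) 1^{2}}{t} = \frac{\left(-7\right) 1}{t} = - \frac{7}{t}$)
$f{\left(x{\left(3,-4 \right)},Q{\left(-2 \right)} \right)} \left(T{\left(-5 \right)} + a\right) = \left(- \frac{7}{-2} - -5\right) \left(\left(-5\right)^{2} - 2\right) = \left(\left(-7\right) \left(- \frac{1}{2}\right) + 5\right) \left(25 - 2\right) = \left(\frac{7}{2} + 5\right) 23 = \frac{17}{2} \cdot 23 = \frac{391}{2}$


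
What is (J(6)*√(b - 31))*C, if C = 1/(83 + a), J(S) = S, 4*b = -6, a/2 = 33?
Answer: 3*I*√130/149 ≈ 0.22957*I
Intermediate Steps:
a = 66 (a = 2*33 = 66)
b = -3/2 (b = (¼)*(-6) = -3/2 ≈ -1.5000)
C = 1/149 (C = 1/(83 + 66) = 1/149 ≈ 0.0067114)
(J(6)*√(b - 31))*C = (6*√(-3/2 - 31))*(1/149) = (6*√(-65/2))*(1/149) = (6*(I*√130/2))*(1/149) = (3*I*√130)*(1/149) = 3*I*√130/149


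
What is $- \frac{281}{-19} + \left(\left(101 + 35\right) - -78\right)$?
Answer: $\frac{4347}{19} \approx 228.79$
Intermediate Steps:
$- \frac{281}{-19} + \left(\left(101 + 35\right) - -78\right) = \left(-281\right) \left(- \frac{1}{19}\right) + \left(136 + 78\right) = \frac{281}{19} + 214 = \frac{4347}{19}$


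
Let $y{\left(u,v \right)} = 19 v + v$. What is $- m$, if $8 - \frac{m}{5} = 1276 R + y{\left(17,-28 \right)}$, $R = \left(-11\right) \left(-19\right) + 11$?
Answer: $1400760$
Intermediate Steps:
$y{\left(u,v \right)} = 20 v$
$R = 220$ ($R = 209 + 11 = 220$)
$m = -1400760$ ($m = 40 - 5 \left(1276 \cdot 220 + 20 \left(-28\right)\right) = 40 - 5 \left(280720 - 560\right) = 40 - 1400800 = -1400760$)
$- m = \left(-1\right) \left(-1400760\right) = 1400760$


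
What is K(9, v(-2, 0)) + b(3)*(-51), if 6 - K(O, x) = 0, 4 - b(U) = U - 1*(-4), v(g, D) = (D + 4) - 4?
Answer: 159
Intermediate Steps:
v(g, D) = D (v(g, D) = (4 + D) - 4 = D)
b(U) = -U (b(U) = 4 - (U - 1*(-4)) = 4 - (U + 4) = 4 - (4 + U) = 4 + (-4 - U) = -U)
K(O, x) = 6 (K(O, x) = 6 - 1*0 = 6 + 0 = 6)
K(9, v(-2, 0)) + b(3)*(-51) = 6 - 1*3*(-51) = 6 - 3*(-51) = 6 + 153 = 159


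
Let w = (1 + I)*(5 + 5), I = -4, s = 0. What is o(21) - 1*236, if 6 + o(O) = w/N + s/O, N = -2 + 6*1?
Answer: -499/2 ≈ -249.50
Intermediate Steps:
w = -30 (w = (1 - 4)*(5 + 5) = -3*10 = -30)
N = 4 (N = -2 + 6 = 4)
o(O) = -27/2 (o(O) = -6 + (-30/4 + 0/O) = -6 + (-30*¼ + 0) = -6 + (-15/2 + 0) = -6 - 15/2 = -27/2)
o(21) - 1*236 = -27/2 - 1*236 = -27/2 - 236 = -499/2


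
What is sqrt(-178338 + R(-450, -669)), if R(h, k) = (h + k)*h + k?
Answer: sqrt(324543) ≈ 569.69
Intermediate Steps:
R(h, k) = k + h*(h + k) (R(h, k) = h*(h + k) + k = k + h*(h + k))
sqrt(-178338 + R(-450, -669)) = sqrt(-178338 + (-669 + (-450)**2 - 450*(-669))) = sqrt(-178338 + (-669 + 202500 + 301050)) = sqrt(-178338 + 502881) = sqrt(324543)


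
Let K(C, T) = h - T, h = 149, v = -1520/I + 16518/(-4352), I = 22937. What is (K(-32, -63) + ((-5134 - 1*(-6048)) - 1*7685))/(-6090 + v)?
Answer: 327365671808/304150198283 ≈ 1.0763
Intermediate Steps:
v = -192744203/49910912 (v = -1520/22937 + 16518/(-4352) = -1520*1/22937 + 16518*(-1/4352) = -1520/22937 - 8259/2176 = -192744203/49910912 ≈ -3.8618)
K(C, T) = 149 - T
(K(-32, -63) + ((-5134 - 1*(-6048)) - 1*7685))/(-6090 + v) = ((149 - 1*(-63)) + ((-5134 - 1*(-6048)) - 1*7685))/(-6090 - 192744203/49910912) = ((149 + 63) + ((-5134 + 6048) - 7685))/(-304150198283/49910912) = (212 + (914 - 7685))*(-49910912/304150198283) = (212 - 6771)*(-49910912/304150198283) = -6559*(-49910912/304150198283) = 327365671808/304150198283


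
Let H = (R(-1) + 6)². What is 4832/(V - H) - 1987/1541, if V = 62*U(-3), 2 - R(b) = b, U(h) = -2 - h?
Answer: -7483865/29279 ≈ -255.61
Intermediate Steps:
R(b) = 2 - b
V = 62 (V = 62*(-2 - 1*(-3)) = 62*(-2 + 3) = 62*1 = 62)
H = 81 (H = ((2 - 1*(-1)) + 6)² = ((2 + 1) + 6)² = (3 + 6)² = 9² = 81)
4832/(V - H) - 1987/1541 = 4832/(62 - 1*81) - 1987/1541 = 4832/(62 - 81) - 1987*1/1541 = 4832/(-19) - 1987/1541 = 4832*(-1/19) - 1987/1541 = -4832/19 - 1987/1541 = -7483865/29279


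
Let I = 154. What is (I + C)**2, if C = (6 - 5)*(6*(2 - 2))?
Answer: 23716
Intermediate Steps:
C = 0 (C = 1*(6*0) = 1*0 = 0)
(I + C)**2 = (154 + 0)**2 = 154**2 = 23716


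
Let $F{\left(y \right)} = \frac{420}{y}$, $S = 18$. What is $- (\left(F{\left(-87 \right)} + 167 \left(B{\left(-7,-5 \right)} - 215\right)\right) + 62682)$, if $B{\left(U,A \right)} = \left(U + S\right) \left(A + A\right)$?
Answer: $- \frac{243663}{29} \approx -8402.2$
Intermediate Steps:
$B{\left(U,A \right)} = 2 A \left(18 + U\right)$ ($B{\left(U,A \right)} = \left(U + 18\right) \left(A + A\right) = \left(18 + U\right) 2 A = 2 A \left(18 + U\right)$)
$- (\left(F{\left(-87 \right)} + 167 \left(B{\left(-7,-5 \right)} - 215\right)\right) + 62682) = - (\left(\frac{420}{-87} + 167 \left(2 \left(-5\right) \left(18 - 7\right) - 215\right)\right) + 62682) = - (\left(420 \left(- \frac{1}{87}\right) + 167 \left(2 \left(-5\right) 11 - 215\right)\right) + 62682) = - (\left(- \frac{140}{29} + 167 \left(-110 - 215\right)\right) + 62682) = - (\left(- \frac{140}{29} + 167 \left(-325\right)\right) + 62682) = - (\left(- \frac{140}{29} - 54275\right) + 62682) = - (- \frac{1574115}{29} + 62682) = \left(-1\right) \frac{243663}{29} = - \frac{243663}{29}$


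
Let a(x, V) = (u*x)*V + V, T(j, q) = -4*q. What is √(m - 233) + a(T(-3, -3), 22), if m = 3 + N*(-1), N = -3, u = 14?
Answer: 3718 + I*√227 ≈ 3718.0 + 15.067*I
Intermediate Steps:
a(x, V) = V + 14*V*x (a(x, V) = (14*x)*V + V = 14*V*x + V = V + 14*V*x)
m = 6 (m = 3 - 3*(-1) = 3 + 3 = 6)
√(m - 233) + a(T(-3, -3), 22) = √(6 - 233) + 22*(1 + 14*(-4*(-3))) = √(-227) + 22*(1 + 14*12) = I*√227 + 22*(1 + 168) = I*√227 + 22*169 = I*√227 + 3718 = 3718 + I*√227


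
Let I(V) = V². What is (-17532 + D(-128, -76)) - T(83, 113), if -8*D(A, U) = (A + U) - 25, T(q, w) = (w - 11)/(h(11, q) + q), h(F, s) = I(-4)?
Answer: -4621163/264 ≈ -17504.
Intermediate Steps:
h(F, s) = 16 (h(F, s) = (-4)² = 16)
T(q, w) = (-11 + w)/(16 + q) (T(q, w) = (w - 11)/(16 + q) = (-11 + w)/(16 + q))
D(A, U) = 25/8 - A/8 - U/8 (D(A, U) = -((A + U) - 25)/8 = -(-25 + A + U)/8 = 25/8 - A/8 - U/8)
(-17532 + D(-128, -76)) - T(83, 113) = (-17532 + (25/8 - ⅛*(-128) - ⅛*(-76))) - (-11 + 113)/(16 + 83) = (-17532 + (25/8 + 16 + 19/2)) - 102/99 = (-17532 + 229/8) - 102/99 = -140027/8 - 1*34/33 = -140027/8 - 34/33 = -4621163/264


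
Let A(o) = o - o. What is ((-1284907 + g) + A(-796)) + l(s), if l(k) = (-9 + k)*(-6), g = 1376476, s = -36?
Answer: 91839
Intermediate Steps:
A(o) = 0
l(k) = 54 - 6*k
((-1284907 + g) + A(-796)) + l(s) = ((-1284907 + 1376476) + 0) + (54 - 6*(-36)) = (91569 + 0) + (54 + 216) = 91569 + 270 = 91839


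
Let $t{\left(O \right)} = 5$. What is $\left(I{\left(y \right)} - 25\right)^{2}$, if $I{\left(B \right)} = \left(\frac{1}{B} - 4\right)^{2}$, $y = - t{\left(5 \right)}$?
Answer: $\frac{33856}{625} \approx 54.17$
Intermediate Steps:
$y = -5$ ($y = \left(-1\right) 5 = -5$)
$I{\left(B \right)} = \left(-4 + \frac{1}{B}\right)^{2}$
$\left(I{\left(y \right)} - 25\right)^{2} = \left(\frac{\left(-1 + 4 \left(-5\right)\right)^{2}}{25} - 25\right)^{2} = \left(\frac{\left(-1 - 20\right)^{2}}{25} - 25\right)^{2} = \left(\frac{\left(-21\right)^{2}}{25} - 25\right)^{2} = \left(\frac{1}{25} \cdot 441 - 25\right)^{2} = \left(\frac{441}{25} - 25\right)^{2} = \left(- \frac{184}{25}\right)^{2} = \frac{33856}{625}$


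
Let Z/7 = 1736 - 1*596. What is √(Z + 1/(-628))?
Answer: √786795923/314 ≈ 89.331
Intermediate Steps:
Z = 7980 (Z = 7*(1736 - 1*596) = 7*(1736 - 596) = 7*1140 = 7980)
√(Z + 1/(-628)) = √(7980 + 1/(-628)) = √(7980 - 1/628) = √(5011439/628) = √786795923/314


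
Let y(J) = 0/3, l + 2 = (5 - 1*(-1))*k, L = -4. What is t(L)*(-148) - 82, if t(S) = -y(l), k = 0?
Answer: -82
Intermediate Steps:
l = -2 (l = -2 + (5 - 1*(-1))*0 = -2 + (5 + 1)*0 = -2 + 6*0 = -2 + 0 = -2)
y(J) = 0 (y(J) = 0*(⅓) = 0)
t(S) = 0 (t(S) = -1*0 = 0)
t(L)*(-148) - 82 = 0*(-148) - 82 = 0 - 82 = -82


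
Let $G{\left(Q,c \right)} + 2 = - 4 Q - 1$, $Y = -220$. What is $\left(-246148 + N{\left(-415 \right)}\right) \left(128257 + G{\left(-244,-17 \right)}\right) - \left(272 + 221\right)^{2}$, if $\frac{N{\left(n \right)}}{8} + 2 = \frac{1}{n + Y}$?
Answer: $- \frac{4040126336431}{127} \approx -3.1812 \cdot 10^{10}$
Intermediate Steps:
$G{\left(Q,c \right)} = -3 - 4 Q$ ($G{\left(Q,c \right)} = -2 - \left(1 + 4 Q\right) = -3 - 4 Q$)
$N{\left(n \right)} = -16 + \frac{8}{-220 + n}$ ($N{\left(n \right)} = -16 + \frac{8}{n - 220} = -16 + \frac{8}{-220 + n}$)
$\left(-246148 + N{\left(-415 \right)}\right) \left(128257 + G{\left(-244,-17 \right)}\right) - \left(272 + 221\right)^{2} = \left(-246148 + \frac{8 \left(441 - -830\right)}{-220 - 415}\right) \left(128257 - -973\right) - \left(272 + 221\right)^{2} = \left(-246148 + \frac{8 \left(441 + 830\right)}{-635}\right) \left(128257 + \left(-3 + 976\right)\right) - 493^{2} = \left(-246148 + 8 \left(- \frac{1}{635}\right) 1271\right) \left(128257 + 973\right) - 243049 = \left(-246148 - \frac{10168}{635}\right) 129230 - 243049 = \left(- \frac{156314148}{635}\right) 129230 - 243049 = - \frac{4040095469208}{127} - 243049 = - \frac{4040126336431}{127}$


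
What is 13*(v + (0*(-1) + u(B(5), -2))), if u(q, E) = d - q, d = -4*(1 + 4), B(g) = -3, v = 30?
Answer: 169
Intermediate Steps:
d = -20 (d = -4*5 = -20)
u(q, E) = -20 - q
13*(v + (0*(-1) + u(B(5), -2))) = 13*(30 + (0*(-1) + (-20 - 1*(-3)))) = 13*(30 + (0 + (-20 + 3))) = 13*(30 + (0 - 17)) = 13*(30 - 17) = 13*13 = 169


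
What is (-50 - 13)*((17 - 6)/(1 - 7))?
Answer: 231/2 ≈ 115.50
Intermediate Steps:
(-50 - 13)*((17 - 6)/(1 - 7)) = -693/(-6) = -693*(-1)/6 = -63*(-11/6) = 231/2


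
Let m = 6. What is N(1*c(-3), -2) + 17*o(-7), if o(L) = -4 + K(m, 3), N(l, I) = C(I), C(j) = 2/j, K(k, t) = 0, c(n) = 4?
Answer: -69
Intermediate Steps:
N(l, I) = 2/I
o(L) = -4 (o(L) = -4 + 0 = -4)
N(1*c(-3), -2) + 17*o(-7) = 2/(-2) + 17*(-4) = 2*(-½) - 68 = -1 - 68 = -69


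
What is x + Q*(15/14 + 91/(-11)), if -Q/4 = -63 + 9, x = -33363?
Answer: -2688723/77 ≈ -34919.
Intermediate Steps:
Q = 216 (Q = -4*(-63 + 9) = -4*(-54) = 216)
x + Q*(15/14 + 91/(-11)) = -33363 + 216*(15/14 + 91/(-11)) = -33363 + 216*(15*(1/14) + 91*(-1/11)) = -33363 + 216*(15/14 - 91/11) = -33363 + 216*(-1109/154) = -33363 - 119772/77 = -2688723/77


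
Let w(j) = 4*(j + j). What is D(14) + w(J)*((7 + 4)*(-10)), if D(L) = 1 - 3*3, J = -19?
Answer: 16712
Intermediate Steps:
w(j) = 8*j (w(j) = 4*(2*j) = 8*j)
D(L) = -8 (D(L) = 1 - 9 = -8)
D(14) + w(J)*((7 + 4)*(-10)) = -8 + (8*(-19))*((7 + 4)*(-10)) = -8 - 1672*(-10) = -8 - 152*(-110) = -8 + 16720 = 16712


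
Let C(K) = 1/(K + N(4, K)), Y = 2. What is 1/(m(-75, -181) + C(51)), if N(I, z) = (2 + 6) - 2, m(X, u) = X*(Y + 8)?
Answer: -57/42749 ≈ -0.0013334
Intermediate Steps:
m(X, u) = 10*X (m(X, u) = X*(2 + 8) = X*10 = 10*X)
N(I, z) = 6 (N(I, z) = 8 - 2 = 6)
C(K) = 1/(6 + K) (C(K) = 1/(K + 6) = 1/(6 + K))
1/(m(-75, -181) + C(51)) = 1/(10*(-75) + 1/(6 + 51)) = 1/(-750 + 1/57) = 1/(-42749/57) = -57/42749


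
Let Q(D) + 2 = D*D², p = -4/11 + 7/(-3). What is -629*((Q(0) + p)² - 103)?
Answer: 55441318/1089 ≈ 50910.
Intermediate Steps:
p = -89/33 (p = -4*1/11 + 7*(-⅓) = -4/11 - 7/3 = -89/33 ≈ -2.6970)
Q(D) = -2 + D³ (Q(D) = -2 + D*D² = -2 + D³)
-629*((Q(0) + p)² - 103) = -629*(((-2 + 0³) - 89/33)² - 103) = -629*(((-2 + 0) - 89/33)² - 103) = -629*((-2 - 89/33)² - 103) = -629*((-155/33)² - 103) = -629*(24025/1089 - 103) = -629*(-88142/1089) = 55441318/1089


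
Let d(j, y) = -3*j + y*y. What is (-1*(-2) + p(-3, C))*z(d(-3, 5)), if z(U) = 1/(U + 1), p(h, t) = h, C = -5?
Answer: -1/35 ≈ -0.028571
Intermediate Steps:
d(j, y) = y² - 3*j (d(j, y) = -3*j + y² = y² - 3*j)
z(U) = 1/(1 + U)
(-1*(-2) + p(-3, C))*z(d(-3, 5)) = (-1*(-2) - 3)/(1 + (5² - 3*(-3))) = (2 - 3)/(1 + (25 + 9)) = -1/(1 + 34) = -1/35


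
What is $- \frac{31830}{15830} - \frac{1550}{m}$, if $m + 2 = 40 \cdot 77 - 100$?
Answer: $- \frac{5966312}{2357087} \approx -2.5312$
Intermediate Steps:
$m = 2978$ ($m = -2 + \left(40 \cdot 77 - 100\right) = -2 + \left(3080 - 100\right) = -2 + 2980 = 2978$)
$- \frac{31830}{15830} - \frac{1550}{m} = - \frac{31830}{15830} - \frac{1550}{2978} = \left(-31830\right) \frac{1}{15830} - \frac{775}{1489} = - \frac{3183}{1583} - \frac{775}{1489} = - \frac{5966312}{2357087}$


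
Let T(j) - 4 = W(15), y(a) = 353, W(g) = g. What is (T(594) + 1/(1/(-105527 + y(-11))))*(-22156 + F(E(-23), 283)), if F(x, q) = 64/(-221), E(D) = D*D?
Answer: 514895663700/221 ≈ 2.3298e+9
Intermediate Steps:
E(D) = D²
T(j) = 19 (T(j) = 4 + 15 = 19)
F(x, q) = -64/221 (F(x, q) = 64*(-1/221) = -64/221)
(T(594) + 1/(1/(-105527 + y(-11))))*(-22156 + F(E(-23), 283)) = (19 + 1/(1/(-105527 + 353)))*(-22156 - 64/221) = (19 + 1/(1/(-105174)))*(-4896540/221) = (19 + 1/(-1/105174))*(-4896540/221) = (19 - 105174)*(-4896540/221) = -105155*(-4896540/221) = 514895663700/221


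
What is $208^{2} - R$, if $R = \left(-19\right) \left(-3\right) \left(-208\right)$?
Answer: $55120$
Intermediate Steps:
$R = -11856$ ($R = 57 \left(-208\right) = -11856$)
$208^{2} - R = 208^{2} - -11856 = 43264 + 11856 = 55120$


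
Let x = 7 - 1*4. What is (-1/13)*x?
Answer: -3/13 ≈ -0.23077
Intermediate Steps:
x = 3 (x = 7 - 4 = 3)
(-1/13)*x = -1/13*3 = -3/13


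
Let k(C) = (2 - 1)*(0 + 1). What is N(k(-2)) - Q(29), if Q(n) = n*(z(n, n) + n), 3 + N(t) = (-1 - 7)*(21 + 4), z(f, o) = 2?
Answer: -1102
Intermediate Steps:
k(C) = 1 (k(C) = 1*1 = 1)
N(t) = -203 (N(t) = -3 + (-1 - 7)*(21 + 4) = -3 - 8*25 = -3 - 200 = -203)
Q(n) = n*(2 + n)
N(k(-2)) - Q(29) = -203 - 29*(2 + 29) = -203 - 29*31 = -203 - 1*899 = -203 - 899 = -1102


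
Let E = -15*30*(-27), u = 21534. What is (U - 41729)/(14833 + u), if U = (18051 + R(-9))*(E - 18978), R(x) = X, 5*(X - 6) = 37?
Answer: -616927261/181835 ≈ -3392.8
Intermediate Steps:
X = 67/5 (X = 6 + (1/5)*37 = 6 + 37/5 = 67/5 ≈ 13.400)
R(x) = 67/5
E = 12150 (E = -450*(-27) = 12150)
U = -616718616/5 (U = (18051 + 67/5)*(12150 - 18978) = (90322/5)*(-6828) = -616718616/5 ≈ -1.2334e+8)
(U - 41729)/(14833 + u) = (-616718616/5 - 41729)/(14833 + 21534) = -616927261/5/36367 = -616927261/5*1/36367 = -616927261/181835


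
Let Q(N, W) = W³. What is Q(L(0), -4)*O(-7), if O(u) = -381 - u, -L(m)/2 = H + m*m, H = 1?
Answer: 23936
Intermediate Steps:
L(m) = -2 - 2*m² (L(m) = -2*(1 + m*m) = -2*(1 + m²) = -2 - 2*m²)
Q(L(0), -4)*O(-7) = (-4)³*(-381 - 1*(-7)) = -64*(-381 + 7) = -64*(-374) = 23936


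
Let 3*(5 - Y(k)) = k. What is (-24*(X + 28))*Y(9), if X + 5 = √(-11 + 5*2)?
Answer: -1104 - 48*I ≈ -1104.0 - 48.0*I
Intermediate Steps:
Y(k) = 5 - k/3
X = -5 + I (X = -5 + √(-11 + 5*2) = -5 + √(-11 + 10) = -5 + √(-1) = -5 + I ≈ -5.0 + 1.0*I)
(-24*(X + 28))*Y(9) = (-24*((-5 + I) + 28))*(5 - ⅓*9) = (-24*(23 + I))*(5 - 3) = (-552 - 24*I)*2 = -1104 - 48*I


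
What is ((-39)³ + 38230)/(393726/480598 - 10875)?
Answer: 5067665611/2613054762 ≈ 1.9394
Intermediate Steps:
((-39)³ + 38230)/(393726/480598 - 10875) = (-59319 + 38230)/(393726*(1/480598) - 10875) = -21089/(196863/240299 - 10875) = -21089/(-2613054762/240299) = -21089*(-240299/2613054762) = 5067665611/2613054762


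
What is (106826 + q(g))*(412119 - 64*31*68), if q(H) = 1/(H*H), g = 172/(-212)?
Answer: 54755058476181/1849 ≈ 2.9613e+10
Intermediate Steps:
g = -43/53 (g = 172*(-1/212) = -43/53 ≈ -0.81132)
q(H) = H⁻² (q(H) = 1/(H²) = H⁻²)
(106826 + q(g))*(412119 - 64*31*68) = (106826 + (-43/53)⁻²)*(412119 - 64*31*68) = (106826 + 2809/1849)*(412119 - 1984*68) = 197524083*(412119 - 134912)/1849 = (197524083/1849)*277207 = 54755058476181/1849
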